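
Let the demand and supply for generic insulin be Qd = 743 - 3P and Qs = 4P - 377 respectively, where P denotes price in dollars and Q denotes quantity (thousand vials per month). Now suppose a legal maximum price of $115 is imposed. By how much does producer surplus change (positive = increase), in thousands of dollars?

In a free market, 743 - 3P = 4P - 377 gives the equilibrium P* = 160, Q* = 263.
Because the ceiling (115) lies below the market-clearing price, it is binding.
At P = 115: Qd = 743 - 3·115 = 398 and Qs = 4·115 - 377 = 83.
Producer surplus without the control is ½ · (160 - 94.25) · 263 = 8646.125.
With the ceiling, producers sell 83 units at 115, so PS = ½ · (115 - 94.25) · 83 = 861.125.
Change in producer surplus = 861.125 - 8646.125 = -7785.

-7785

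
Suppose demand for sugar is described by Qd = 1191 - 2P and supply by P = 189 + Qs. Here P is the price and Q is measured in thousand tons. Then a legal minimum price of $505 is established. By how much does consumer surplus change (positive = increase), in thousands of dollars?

Rearranging supply gives Qs = P - 189. In a free market, 1191 - 2P = P - 189 gives the equilibrium P* = 460, Q* = 271.
Because the floor (505) lies above the market-clearing price, it is binding.
At P = 505: Qd = 1191 - 2·505 = 181 and Qs = 505 - 189 = 316.
Consumer surplus without the control is ½ · (595.5 - 460) · 271 = 18360.25.
With the floor, consumers buy 181 units at 505, so CS = ½ · (595.5 - 505) · 181 = 8190.25.
Change in consumer surplus = 8190.25 - 18360.25 = -10170.

-10170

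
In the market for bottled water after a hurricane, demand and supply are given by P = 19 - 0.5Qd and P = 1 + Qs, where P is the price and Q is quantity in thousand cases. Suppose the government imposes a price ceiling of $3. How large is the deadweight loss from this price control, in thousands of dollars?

Rearranging demand gives Qd = 38 - 2P; rearranging supply gives Qs = P - 1. Without the control the market clears where 38 - 2P = P - 1, i.e. P* = 13 and Q* = 12.
The ceiling of 3 is below the equilibrium price 13, so it binds.
At P = 3: Qd = 38 - 2·3 = 32 and Qs = 3 - 1 = 2.
Quantity traded falls to 2. At Q = 2 the demand price is (38 - 2)/2 = 18 and the supply price is 1 + 2 = 3.
Deadweight loss = ½ · (18 - 3) · (12 - 2) = ½ · 15 · 10 = 75.

75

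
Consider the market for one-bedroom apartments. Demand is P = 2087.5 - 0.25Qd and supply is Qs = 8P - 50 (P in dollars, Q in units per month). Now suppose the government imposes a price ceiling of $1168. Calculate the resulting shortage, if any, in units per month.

0

Rearranging demand gives Qd = 8350 - 4P. Without the control the market clears where 8350 - 4P = 8P - 50, i.e. P* = 700 and Q* = 5550.
Since 1168 is above P* = 700, the ceiling does not bind and the free-market outcome prevails.
Since the control does not bind, there is no shortage.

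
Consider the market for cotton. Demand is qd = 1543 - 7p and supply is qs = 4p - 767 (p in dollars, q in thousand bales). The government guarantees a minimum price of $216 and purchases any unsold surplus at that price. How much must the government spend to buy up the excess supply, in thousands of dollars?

14256

Without the control the market clears where 1543 - 7p = 4p - 767, i.e. p* = 210 and q* = 73.
Because the floor (216) lies above the market-clearing price, it is binding.
At p = 216: qd = 1543 - 7·216 = 31 and qs = 4·216 - 767 = 97.
Surplus = qs - qd = 66.
Government expenditure = surplus × support price = 66 × 216 = 14256.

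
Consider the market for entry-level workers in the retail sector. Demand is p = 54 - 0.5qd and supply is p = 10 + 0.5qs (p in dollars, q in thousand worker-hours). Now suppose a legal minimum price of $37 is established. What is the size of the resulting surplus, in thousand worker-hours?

Rearranging demand gives qd = 108 - 2p; rearranging supply gives qs = 2p - 20. Without the control the market clears where 108 - 2p = 2p - 20, i.e. p* = 32 and q* = 44.
The floor of 37 is above the equilibrium price 32, so it binds.
At p = 37: qd = 108 - 2·37 = 34 and qs = 2·37 - 20 = 54.
Surplus = qs - qd = 54 - 34 = 20.

20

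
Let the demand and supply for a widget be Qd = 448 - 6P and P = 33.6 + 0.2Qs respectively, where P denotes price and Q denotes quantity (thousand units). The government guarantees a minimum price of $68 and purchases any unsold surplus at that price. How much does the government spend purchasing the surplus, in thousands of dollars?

8976

Rearranging supply gives Qs = 5P - 168. Setting quantity demanded equal to quantity supplied, 448 - 6P = 5P - 168, gives P* = 56 and Q* = 112.
Because the floor (68) lies above the market-clearing price, it is binding.
At P = 68: Qd = 448 - 6·68 = 40 and Qs = 5·68 - 168 = 172.
Surplus = Qs - Qd = 132.
Government expenditure = surplus × support price = 132 × 68 = 8976.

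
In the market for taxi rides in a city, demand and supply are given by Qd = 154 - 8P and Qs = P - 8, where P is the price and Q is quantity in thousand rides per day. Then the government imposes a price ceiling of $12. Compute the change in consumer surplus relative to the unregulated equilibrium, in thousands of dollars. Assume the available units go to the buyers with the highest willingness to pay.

21.75

Equilibrium: 154 - 8P = P - 8, so 162 = 9P and P* = 18, Q* = 10.
The ceiling of 12 is below the equilibrium price 18, so it binds.
At P = 12: Qd = 154 - 8·12 = 58 and Qs = 12 - 8 = 4.
Consumer surplus without the control is ½ · (19.25 - 18) · 10 = 6.25.
With the ceiling, 4 units are sold at 12 (assume they go to the highest-value buyers). The demand price at Q = 4 is 18.75, so CS = ½ · [(19.25 - 12) + (18.75 - 12)] · 4 = 28.
Change in consumer surplus = 28 - 6.25 = 21.75.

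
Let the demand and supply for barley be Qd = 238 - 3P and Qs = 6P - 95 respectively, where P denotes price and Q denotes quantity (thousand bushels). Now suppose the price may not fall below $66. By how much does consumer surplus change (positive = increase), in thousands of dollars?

In a free market, 238 - 3P = 6P - 95 gives the equilibrium P* = 37, Q* = 127.
Since 66 > 37, the floor is binding.
At P = 66: Qd = 238 - 3·66 = 40 and Qs = 6·66 - 95 = 301.
Consumer surplus without the control is ½ · (238/3 - 37) · 127 = 16129/6.
With the floor, consumers buy 40 units at 66, so CS = ½ · (238/3 - 66) · 40 = 800/3.
Change in consumer surplus = 800/3 - 16129/6 = -2421.5.

-2421.5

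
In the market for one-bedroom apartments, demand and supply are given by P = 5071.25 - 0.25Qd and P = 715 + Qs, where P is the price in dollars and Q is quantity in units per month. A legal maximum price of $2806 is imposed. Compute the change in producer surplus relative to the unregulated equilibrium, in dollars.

-3886472

Rearranging demand gives Qd = 20285 - 4P; rearranging supply gives Qs = P - 715. Setting quantity demanded equal to quantity supplied, 20285 - 4P = P - 715, gives P* = 4200 and Q* = 3485.
The ceiling of 2806 is below the equilibrium price 4200, so it binds.
At P = 2806: Qd = 20285 - 4·2806 = 9061 and Qs = 2806 - 715 = 2091.
Producer surplus without the control is ½ · (4200 - 715) · 3485 = 6072612.5.
With the ceiling, producers sell 2091 units at 2806, so PS = ½ · (2806 - 715) · 2091 = 2186140.5.
Change in producer surplus = 2186140.5 - 6072612.5 = -3886472.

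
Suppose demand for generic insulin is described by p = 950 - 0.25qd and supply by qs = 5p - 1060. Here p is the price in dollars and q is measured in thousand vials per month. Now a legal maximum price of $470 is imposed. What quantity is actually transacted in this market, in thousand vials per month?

1290

Rearranging demand gives qd = 3800 - 4p. Setting quantity demanded equal to quantity supplied, 3800 - 4p = 5p - 1060, gives p* = 540 and q* = 1640.
The ceiling of 470 is below the equilibrium price 540, so it binds.
At p = 470: qd = 3800 - 4·470 = 1920 and qs = 5·470 - 1060 = 1290.
The quantity actually transacted is the short side, supply: 1290.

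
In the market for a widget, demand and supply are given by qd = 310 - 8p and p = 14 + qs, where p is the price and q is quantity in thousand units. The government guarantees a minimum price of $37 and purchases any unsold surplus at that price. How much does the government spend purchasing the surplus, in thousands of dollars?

333

Rearranging supply gives qs = p - 14. Equilibrium: 310 - 8p = p - 14, so 324 = 9p and p* = 36, q* = 22.
The floor of 37 is above the equilibrium price 36, so it binds.
At p = 37: qd = 310 - 8·37 = 14 and qs = 37 - 14 = 23.
Surplus = qs - qd = 9.
Government expenditure = surplus × support price = 9 × 37 = 333.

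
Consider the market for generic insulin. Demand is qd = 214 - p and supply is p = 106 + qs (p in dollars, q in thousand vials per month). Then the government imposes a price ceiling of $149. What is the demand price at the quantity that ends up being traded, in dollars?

Rearranging supply gives qs = p - 106. Setting quantity demanded equal to quantity supplied, 214 - p = p - 106, gives p* = 160 and q* = 54.
Since 149 < 160, the ceiling is binding.
At p = 149: qd = 214 - 149 = 65 and qs = 149 - 106 = 43.
Only 43 units reach the market. On the demand curve, the marginal buyer's willingness to pay at q = 43 is (214 - 43) = 171.

171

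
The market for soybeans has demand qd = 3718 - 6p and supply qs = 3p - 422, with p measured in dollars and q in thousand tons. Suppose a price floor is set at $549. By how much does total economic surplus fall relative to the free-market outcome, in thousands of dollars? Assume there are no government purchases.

Without the control the market clears where 3718 - 6p = 3p - 422, i.e. p* = 460 and q* = 958.
Since 549 > 460, the floor is binding.
At p = 549: qd = 3718 - 6·549 = 424 and qs = 3·549 - 422 = 1225.
Quantity traded falls to 424. At q = 424 the demand price is (3718 - 424)/6 = 549 and the supply price is (422 + 424)/3 = 282.
Deadweight loss = ½ · (549 - 282) · (958 - 424) = ½ · 267 · 534 = 71289.

71289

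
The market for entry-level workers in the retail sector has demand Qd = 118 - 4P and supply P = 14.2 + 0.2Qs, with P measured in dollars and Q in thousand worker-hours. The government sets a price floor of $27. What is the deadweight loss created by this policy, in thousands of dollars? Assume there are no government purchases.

129.6

Rearranging supply gives Qs = 5P - 71. Without the control the market clears where 118 - 4P = 5P - 71, i.e. P* = 21 and Q* = 34.
Since 27 > 21, the floor is binding.
At P = 27: Qd = 118 - 4·27 = 10 and Qs = 5·27 - 71 = 64.
Quantity traded falls to 10. At Q = 10 the demand price is (118 - 10)/4 = 27 and the supply price is (71 + 10)/5 = 16.2.
Deadweight loss = ½ · (27 - 16.2) · (34 - 10) = ½ · 10.8 · 24 = 129.6.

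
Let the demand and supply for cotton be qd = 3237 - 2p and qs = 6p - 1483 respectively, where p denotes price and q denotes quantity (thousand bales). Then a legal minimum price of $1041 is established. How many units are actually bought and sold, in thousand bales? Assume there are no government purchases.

Without the control the market clears where 3237 - 2p = 6p - 1483, i.e. p* = 590 and q* = 2057.
Because the floor (1041) lies above the market-clearing price, it is binding.
At p = 1041: qd = 3237 - 2·1041 = 1155 and qs = 6·1041 - 1483 = 4763.
The quantity actually transacted is the short side, demand: 1155.

1155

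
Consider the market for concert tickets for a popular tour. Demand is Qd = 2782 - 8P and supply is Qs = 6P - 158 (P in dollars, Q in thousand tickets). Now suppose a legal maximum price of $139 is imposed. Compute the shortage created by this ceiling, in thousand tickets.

In a free market, 2782 - 8P = 6P - 158 gives the equilibrium P* = 210, Q* = 1102.
Since 139 < 210, the ceiling is binding.
At P = 139: Qd = 2782 - 8·139 = 1670 and Qs = 6·139 - 158 = 676.
Shortage = Qd - Qs = 1670 - 676 = 994.

994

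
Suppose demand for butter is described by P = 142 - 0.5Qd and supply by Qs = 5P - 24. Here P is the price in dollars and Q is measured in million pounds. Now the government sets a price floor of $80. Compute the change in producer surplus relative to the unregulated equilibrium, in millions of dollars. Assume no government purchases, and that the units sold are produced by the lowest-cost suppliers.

Rearranging demand gives Qd = 284 - 2P. Without the control the market clears where 284 - 2P = 5P - 24, i.e. P* = 44 and Q* = 196.
Since 80 > 44, the floor is binding.
At P = 80: Qd = 284 - 2·80 = 124 and Qs = 5·80 - 24 = 376.
Producer surplus without the control is ½ · (44 - 4.8) · 196 = 3841.6.
With the floor, 124 units are sold at 80. The supply price at Q = 124 is 29.6, so PS = ½ · [(80 - 4.8) + (80 - 29.6)] · 124 = 7787.2.
Change in producer surplus = 7787.2 - 3841.6 = 3945.6.

3945.6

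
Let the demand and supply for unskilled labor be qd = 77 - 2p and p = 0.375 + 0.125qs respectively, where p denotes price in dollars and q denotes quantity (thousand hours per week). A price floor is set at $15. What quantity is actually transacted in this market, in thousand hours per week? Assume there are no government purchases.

47

Rearranging supply gives qs = 8p - 3. Without the control the market clears where 77 - 2p = 8p - 3, i.e. p* = 8 and q* = 61.
Because the floor (15) lies above the market-clearing price, it is binding.
At p = 15: qd = 77 - 2·15 = 47 and qs = 8·15 - 3 = 117.
The quantity actually transacted is the short side, demand: 47.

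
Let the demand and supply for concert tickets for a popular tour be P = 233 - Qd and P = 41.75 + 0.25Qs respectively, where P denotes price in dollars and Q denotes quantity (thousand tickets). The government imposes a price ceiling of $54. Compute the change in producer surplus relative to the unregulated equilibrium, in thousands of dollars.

Rearranging demand gives Qd = 233 - P; rearranging supply gives Qs = 4P - 167. In a free market, 233 - P = 4P - 167 gives the equilibrium P* = 80, Q* = 153.
The ceiling of 54 is below the equilibrium price 80, so it binds.
At P = 54: Qd = 233 - 54 = 179 and Qs = 4·54 - 167 = 49.
Producer surplus without the control is ½ · (80 - 41.75) · 153 = 2926.125.
With the ceiling, producers sell 49 units at 54, so PS = ½ · (54 - 41.75) · 49 = 300.125.
Change in producer surplus = 300.125 - 2926.125 = -2626.

-2626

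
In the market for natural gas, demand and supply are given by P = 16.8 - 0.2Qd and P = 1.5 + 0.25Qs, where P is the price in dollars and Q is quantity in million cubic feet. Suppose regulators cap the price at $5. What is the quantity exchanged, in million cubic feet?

14

Rearranging demand gives Qd = 84 - 5P; rearranging supply gives Qs = 4P - 6. Setting quantity demanded equal to quantity supplied, 84 - 5P = 4P - 6, gives P* = 10 and Q* = 34.
The ceiling of 5 is below the equilibrium price 10, so it binds.
At P = 5: Qd = 84 - 5·5 = 59 and Qs = 4·5 - 6 = 14.
The quantity actually transacted is the short side, supply: 14.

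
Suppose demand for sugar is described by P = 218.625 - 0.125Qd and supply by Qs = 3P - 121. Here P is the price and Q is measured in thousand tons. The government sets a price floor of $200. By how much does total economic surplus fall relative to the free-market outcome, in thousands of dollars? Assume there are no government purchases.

13200

Rearranging demand gives Qd = 1749 - 8P. Equilibrium: 1749 - 8P = 3P - 121, so 1870 = 11P and P* = 170, Q* = 389.
Because the floor (200) lies above the market-clearing price, it is binding.
At P = 200: Qd = 1749 - 8·200 = 149 and Qs = 3·200 - 121 = 479.
Quantity traded falls to 149. At Q = 149 the demand price is (1749 - 149)/8 = 200 and the supply price is (121 + 149)/3 = 90.
Deadweight loss = ½ · (200 - 90) · (389 - 149) = ½ · 110 · 240 = 13200.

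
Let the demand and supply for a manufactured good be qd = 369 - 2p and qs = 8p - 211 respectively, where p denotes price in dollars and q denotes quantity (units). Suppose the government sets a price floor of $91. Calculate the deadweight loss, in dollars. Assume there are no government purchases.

Setting quantity demanded equal to quantity supplied, 369 - 2p = 8p - 211, gives p* = 58 and q* = 253.
Because the floor (91) lies above the market-clearing price, it is binding.
At p = 91: qd = 369 - 2·91 = 187 and qs = 8·91 - 211 = 517.
Quantity traded falls to 187. At q = 187 the demand price is (369 - 187)/2 = 91 and the supply price is (211 + 187)/8 = 49.75.
Deadweight loss = ½ · (91 - 49.75) · (253 - 187) = ½ · 41.25 · 66 = 1361.25.

1361.25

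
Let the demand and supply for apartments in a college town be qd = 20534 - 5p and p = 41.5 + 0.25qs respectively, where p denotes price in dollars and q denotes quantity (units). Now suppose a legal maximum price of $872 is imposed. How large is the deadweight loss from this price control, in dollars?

7341062.4

Rearranging supply gives qs = 4p - 166. Setting quantity demanded equal to quantity supplied, 20534 - 5p = 4p - 166, gives p* = 2300 and q* = 9034.
Because the ceiling (872) lies below the market-clearing price, it is binding.
At p = 872: qd = 20534 - 5·872 = 16174 and qs = 4·872 - 166 = 3322.
Quantity traded falls to 3322. At q = 3322 the demand price is (20534 - 3322)/5 = 3442.4 and the supply price is (166 + 3322)/4 = 872.
Deadweight loss = ½ · (3442.4 - 872) · (9034 - 3322) = ½ · 2570.4 · 5712 = 7341062.4.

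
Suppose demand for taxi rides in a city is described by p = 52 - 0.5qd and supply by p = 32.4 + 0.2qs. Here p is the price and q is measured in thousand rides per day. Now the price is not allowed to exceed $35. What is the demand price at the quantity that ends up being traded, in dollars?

45.5

Rearranging demand gives qd = 104 - 2p; rearranging supply gives qs = 5p - 162. Equilibrium: 104 - 2p = 5p - 162, so 266 = 7p and p* = 38, q* = 28.
Because the ceiling (35) lies below the market-clearing price, it is binding.
At p = 35: qd = 104 - 2·35 = 34 and qs = 5·35 - 162 = 13.
Only 13 units reach the market. On the demand curve, the marginal buyer's willingness to pay at q = 13 is (104 - 13)/2 = 45.5.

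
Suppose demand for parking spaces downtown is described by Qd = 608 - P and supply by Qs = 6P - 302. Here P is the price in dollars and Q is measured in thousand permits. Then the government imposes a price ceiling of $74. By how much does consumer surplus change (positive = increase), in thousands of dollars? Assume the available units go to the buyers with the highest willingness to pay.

Setting quantity demanded equal to quantity supplied, 608 - P = 6P - 302, gives P* = 130 and Q* = 478.
Because the ceiling (74) lies below the market-clearing price, it is binding.
At P = 74: Qd = 608 - 74 = 534 and Qs = 6·74 - 302 = 142.
Consumer surplus without the control is ½ · (608 - 130) · 478 = 114242.
With the ceiling, 142 units are sold at 74 (assume they go to the highest-value buyers). The demand price at Q = 142 is 466, so CS = ½ · [(608 - 74) + (466 - 74)] · 142 = 65746.
Change in consumer surplus = 65746 - 114242 = -48496.

-48496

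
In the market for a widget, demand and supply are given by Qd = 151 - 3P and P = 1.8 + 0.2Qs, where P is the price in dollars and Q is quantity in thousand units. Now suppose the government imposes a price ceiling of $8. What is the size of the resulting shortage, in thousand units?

96

Rearranging supply gives Qs = 5P - 9. Setting quantity demanded equal to quantity supplied, 151 - 3P = 5P - 9, gives P* = 20 and Q* = 91.
The ceiling of 8 is below the equilibrium price 20, so it binds.
At P = 8: Qd = 151 - 3·8 = 127 and Qs = 5·8 - 9 = 31.
Shortage = Qd - Qs = 127 - 31 = 96.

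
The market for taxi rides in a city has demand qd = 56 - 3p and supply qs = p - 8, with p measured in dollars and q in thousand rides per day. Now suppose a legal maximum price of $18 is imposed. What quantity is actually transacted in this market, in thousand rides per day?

8

Without the control the market clears where 56 - 3p = p - 8, i.e. p* = 16 and q* = 8.
The ceiling of 18 is above the equilibrium price 16, so it is not binding; the market clears at p* = 16, q* = 8.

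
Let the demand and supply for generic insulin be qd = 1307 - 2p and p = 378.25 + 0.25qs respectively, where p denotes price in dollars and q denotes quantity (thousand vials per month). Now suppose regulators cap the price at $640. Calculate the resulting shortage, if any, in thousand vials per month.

Rearranging supply gives qs = 4p - 1513. Setting quantity demanded equal to quantity supplied, 1307 - 2p = 4p - 1513, gives p* = 470 and q* = 367.
Since 640 is above p* = 470, the ceiling does not bind and the free-market outcome prevails.
Since the control does not bind, there is no shortage.

0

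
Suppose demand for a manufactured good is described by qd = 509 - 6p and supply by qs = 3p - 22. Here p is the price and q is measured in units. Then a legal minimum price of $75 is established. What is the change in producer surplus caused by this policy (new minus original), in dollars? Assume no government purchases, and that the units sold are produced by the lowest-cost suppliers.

-592

Setting quantity demanded equal to quantity supplied, 509 - 6p = 3p - 22, gives p* = 59 and q* = 155.
Since 75 > 59, the floor is binding.
At p = 75: qd = 509 - 6·75 = 59 and qs = 3·75 - 22 = 203.
Producer surplus without the control is ½ · (59 - 22/3) · 155 = 24025/6.
With the floor, 59 units are sold at 75. The supply price at q = 59 is 27, so PS = ½ · [(75 - 22/3) + (75 - 27)] · 59 = 20473/6.
Change in producer surplus = 20473/6 - 24025/6 = -592.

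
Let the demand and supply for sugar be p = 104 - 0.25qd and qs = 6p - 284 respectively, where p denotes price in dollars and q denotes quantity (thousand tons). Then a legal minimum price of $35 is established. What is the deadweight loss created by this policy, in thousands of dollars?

0

Rearranging demand gives qd = 416 - 4p. Equilibrium: 416 - 4p = 6p - 284, so 700 = 10p and p* = 70, q* = 136.
Since 35 is below p* = 70, the floor does not bind and the free-market outcome prevails.
Since the control does not bind, no trades are prevented and deadweight loss is zero.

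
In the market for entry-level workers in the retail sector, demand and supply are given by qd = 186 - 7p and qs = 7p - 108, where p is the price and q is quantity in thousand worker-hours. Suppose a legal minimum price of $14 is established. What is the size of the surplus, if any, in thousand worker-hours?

0

Setting quantity demanded equal to quantity supplied, 186 - 7p = 7p - 108, gives p* = 21 and q* = 39.
The floor of 14 is below the equilibrium price 21, so it is not binding; the market clears at p* = 21, q* = 39.
Since the control does not bind, there is no surplus.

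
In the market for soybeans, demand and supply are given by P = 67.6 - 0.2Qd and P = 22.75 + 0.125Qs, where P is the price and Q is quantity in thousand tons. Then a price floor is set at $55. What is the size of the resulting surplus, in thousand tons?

195

Rearranging demand gives Qd = 338 - 5P; rearranging supply gives Qs = 8P - 182. Equilibrium: 338 - 5P = 8P - 182, so 520 = 13P and P* = 40, Q* = 138.
Since 55 > 40, the floor is binding.
At P = 55: Qd = 338 - 5·55 = 63 and Qs = 8·55 - 182 = 258.
Surplus = Qs - Qd = 258 - 63 = 195.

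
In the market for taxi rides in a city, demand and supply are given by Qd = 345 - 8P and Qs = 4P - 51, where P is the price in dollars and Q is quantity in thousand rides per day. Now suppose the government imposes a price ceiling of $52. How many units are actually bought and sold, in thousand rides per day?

In a free market, 345 - 8P = 4P - 51 gives the equilibrium P* = 33, Q* = 81.
Since 52 is above P* = 33, the ceiling does not bind and the free-market outcome prevails.

81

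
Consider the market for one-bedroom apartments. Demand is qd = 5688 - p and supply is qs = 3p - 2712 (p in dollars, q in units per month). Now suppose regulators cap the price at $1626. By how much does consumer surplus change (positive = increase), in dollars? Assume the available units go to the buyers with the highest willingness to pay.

Without the control the market clears where 5688 - p = 3p - 2712, i.e. p* = 2100 and q* = 3588.
Since 1626 < 2100, the ceiling is binding.
At p = 1626: qd = 5688 - 1626 = 4062 and qs = 3·1626 - 2712 = 2166.
Consumer surplus without the control is ½ · (5688 - 2100) · 3588 = 6436872.
With the ceiling, 2166 units are sold at 1626 (assume they go to the highest-value buyers). The demand price at q = 2166 is 3522, so CS = ½ · [(5688 - 1626) + (3522 - 1626)] · 2166 = 6452514.
Change in consumer surplus = 6452514 - 6436872 = 15642.

15642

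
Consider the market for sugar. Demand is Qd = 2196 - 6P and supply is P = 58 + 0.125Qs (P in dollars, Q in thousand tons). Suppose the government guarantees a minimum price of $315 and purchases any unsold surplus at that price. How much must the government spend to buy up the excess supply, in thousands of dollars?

551250

Rearranging supply gives Qs = 8P - 464. In a free market, 2196 - 6P = 8P - 464 gives the equilibrium P* = 190, Q* = 1056.
The floor of 315 is above the equilibrium price 190, so it binds.
At P = 315: Qd = 2196 - 6·315 = 306 and Qs = 8·315 - 464 = 2056.
Surplus = Qs - Qd = 1750.
Government expenditure = surplus × support price = 1750 × 315 = 551250.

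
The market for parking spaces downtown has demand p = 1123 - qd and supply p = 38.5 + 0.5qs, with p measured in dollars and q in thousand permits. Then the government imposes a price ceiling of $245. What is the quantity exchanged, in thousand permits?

413

Rearranging demand gives qd = 1123 - p; rearranging supply gives qs = 2p - 77. Without the control the market clears where 1123 - p = 2p - 77, i.e. p* = 400 and q* = 723.
Since 245 < 400, the ceiling is binding.
At p = 245: qd = 1123 - 245 = 878 and qs = 2·245 - 77 = 413.
The quantity actually transacted is the short side, supply: 413.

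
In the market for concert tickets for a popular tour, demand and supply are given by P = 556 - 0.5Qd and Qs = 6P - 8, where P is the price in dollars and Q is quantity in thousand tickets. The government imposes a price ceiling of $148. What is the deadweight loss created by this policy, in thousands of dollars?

0

Rearranging demand gives Qd = 1112 - 2P. Setting quantity demanded equal to quantity supplied, 1112 - 2P = 6P - 8, gives P* = 140 and Q* = 832.
The ceiling of 148 is above the equilibrium price 140, so it is not binding; the market clears at P* = 140, Q* = 832.
Since the control does not bind, no trades are prevented and deadweight loss is zero.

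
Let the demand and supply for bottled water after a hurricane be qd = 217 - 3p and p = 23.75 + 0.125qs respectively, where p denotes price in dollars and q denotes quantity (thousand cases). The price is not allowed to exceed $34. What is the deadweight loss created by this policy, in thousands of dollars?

132

Rearranging supply gives qs = 8p - 190. Without the control the market clears where 217 - 3p = 8p - 190, i.e. p* = 37 and q* = 106.
The ceiling of 34 is below the equilibrium price 37, so it binds.
At p = 34: qd = 217 - 3·34 = 115 and qs = 8·34 - 190 = 82.
Quantity traded falls to 82. At q = 82 the demand price is (217 - 82)/3 = 45 and the supply price is (190 + 82)/8 = 34.
Deadweight loss = ½ · (45 - 34) · (106 - 82) = ½ · 11 · 24 = 132.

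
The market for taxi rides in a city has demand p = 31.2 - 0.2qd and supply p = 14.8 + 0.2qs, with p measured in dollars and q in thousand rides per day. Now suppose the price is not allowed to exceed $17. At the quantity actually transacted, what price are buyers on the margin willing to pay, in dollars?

Rearranging demand gives qd = 156 - 5p; rearranging supply gives qs = 5p - 74. In a free market, 156 - 5p = 5p - 74 gives the equilibrium p* = 23, q* = 41.
Since 17 < 23, the ceiling is binding.
At p = 17: qd = 156 - 5·17 = 71 and qs = 5·17 - 74 = 11.
Only 11 units reach the market. On the demand curve, the marginal buyer's willingness to pay at q = 11 is (156 - 11)/5 = 29.

29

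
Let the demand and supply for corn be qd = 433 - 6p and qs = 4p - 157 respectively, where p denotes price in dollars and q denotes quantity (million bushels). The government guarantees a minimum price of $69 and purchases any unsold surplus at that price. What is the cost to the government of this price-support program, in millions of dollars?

6900

Setting quantity demanded equal to quantity supplied, 433 - 6p = 4p - 157, gives p* = 59 and q* = 79.
The floor of 69 is above the equilibrium price 59, so it binds.
At p = 69: qd = 433 - 6·69 = 19 and qs = 4·69 - 157 = 119.
Surplus = qs - qd = 100.
Government expenditure = surplus × support price = 100 × 69 = 6900.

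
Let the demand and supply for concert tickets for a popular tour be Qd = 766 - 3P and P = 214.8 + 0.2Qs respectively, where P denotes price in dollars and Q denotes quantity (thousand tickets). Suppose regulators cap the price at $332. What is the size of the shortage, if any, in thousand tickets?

0

Rearranging supply gives Qs = 5P - 1074. Equilibrium: 766 - 3P = 5P - 1074, so 1840 = 8P and P* = 230, Q* = 76.
The ceiling of 332 is above the equilibrium price 230, so it is not binding; the market clears at P* = 230, Q* = 76.
Since the control does not bind, there is no shortage.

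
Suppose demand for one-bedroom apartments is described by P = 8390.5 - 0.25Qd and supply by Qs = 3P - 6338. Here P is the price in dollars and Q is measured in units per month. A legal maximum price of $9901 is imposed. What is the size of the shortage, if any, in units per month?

Rearranging demand gives Qd = 33562 - 4P. Equilibrium: 33562 - 4P = 3P - 6338, so 39900 = 7P and P* = 5700, Q* = 10762.
The ceiling of 9901 is above the equilibrium price 5700, so it is not binding; the market clears at P* = 5700, Q* = 10762.
Since the control does not bind, there is no shortage.

0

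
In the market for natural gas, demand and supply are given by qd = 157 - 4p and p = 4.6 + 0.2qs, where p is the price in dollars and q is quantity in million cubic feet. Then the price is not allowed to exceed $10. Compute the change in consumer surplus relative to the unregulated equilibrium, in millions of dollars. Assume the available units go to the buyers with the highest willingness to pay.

Rearranging supply gives qs = 5p - 23. Without the control the market clears where 157 - 4p = 5p - 23, i.e. p* = 20 and q* = 77.
The ceiling of 10 is below the equilibrium price 20, so it binds.
At p = 10: qd = 157 - 4·10 = 117 and qs = 5·10 - 23 = 27.
Consumer surplus without the control is ½ · (39.25 - 20) · 77 = 741.125.
With the ceiling, 27 units are sold at 10 (assume they go to the highest-value buyers). The demand price at q = 27 is 32.5, so CS = ½ · [(39.25 - 10) + (32.5 - 10)] · 27 = 698.625.
Change in consumer surplus = 698.625 - 741.125 = -42.5.

-42.5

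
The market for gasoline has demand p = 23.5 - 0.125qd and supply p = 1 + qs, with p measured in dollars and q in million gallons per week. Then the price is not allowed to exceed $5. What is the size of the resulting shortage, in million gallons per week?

144

Rearranging demand gives qd = 188 - 8p; rearranging supply gives qs = p - 1. Without the control the market clears where 188 - 8p = p - 1, i.e. p* = 21 and q* = 20.
Since 5 < 21, the ceiling is binding.
At p = 5: qd = 188 - 8·5 = 148 and qs = 5 - 1 = 4.
Shortage = qd - qs = 148 - 4 = 144.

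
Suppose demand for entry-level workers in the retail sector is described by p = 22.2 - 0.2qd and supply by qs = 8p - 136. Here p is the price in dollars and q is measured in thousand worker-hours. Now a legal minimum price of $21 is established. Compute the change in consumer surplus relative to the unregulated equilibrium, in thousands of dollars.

Rearranging demand gives qd = 111 - 5p. Equilibrium: 111 - 5p = 8p - 136, so 247 = 13p and p* = 19, q* = 16.
Since 21 > 19, the floor is binding.
At p = 21: qd = 111 - 5·21 = 6 and qs = 8·21 - 136 = 32.
Consumer surplus without the control is ½ · (22.2 - 19) · 16 = 25.6.
With the floor, consumers buy 6 units at 21, so CS = ½ · (22.2 - 21) · 6 = 3.6.
Change in consumer surplus = 3.6 - 25.6 = -22.

-22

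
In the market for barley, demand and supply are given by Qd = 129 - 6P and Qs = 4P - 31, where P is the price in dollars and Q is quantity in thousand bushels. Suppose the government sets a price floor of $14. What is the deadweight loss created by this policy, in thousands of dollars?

Setting quantity demanded equal to quantity supplied, 129 - 6P = 4P - 31, gives P* = 16 and Q* = 33.
Since 14 is below P* = 16, the floor does not bind and the free-market outcome prevails.
Since the control does not bind, no trades are prevented and deadweight loss is zero.

0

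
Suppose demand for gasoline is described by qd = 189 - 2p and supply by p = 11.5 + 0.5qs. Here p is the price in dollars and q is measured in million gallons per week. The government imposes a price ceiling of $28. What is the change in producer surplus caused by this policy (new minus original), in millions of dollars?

Rearranging supply gives qs = 2p - 23. Without the control the market clears where 189 - 2p = 2p - 23, i.e. p* = 53 and q* = 83.
The ceiling of 28 is below the equilibrium price 53, so it binds.
At p = 28: qd = 189 - 2·28 = 133 and qs = 2·28 - 23 = 33.
Producer surplus without the control is ½ · (53 - 11.5) · 83 = 1722.25.
With the ceiling, producers sell 33 units at 28, so PS = ½ · (28 - 11.5) · 33 = 272.25.
Change in producer surplus = 272.25 - 1722.25 = -1450.

-1450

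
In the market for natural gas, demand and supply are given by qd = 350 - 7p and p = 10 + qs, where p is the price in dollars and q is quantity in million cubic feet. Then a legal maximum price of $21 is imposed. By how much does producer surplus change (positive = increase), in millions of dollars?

-552

Rearranging supply gives qs = p - 10. In a free market, 350 - 7p = p - 10 gives the equilibrium p* = 45, q* = 35.
Because the ceiling (21) lies below the market-clearing price, it is binding.
At p = 21: qd = 350 - 7·21 = 203 and qs = 21 - 10 = 11.
Producer surplus without the control is ½ · (45 - 10) · 35 = 612.5.
With the ceiling, producers sell 11 units at 21, so PS = ½ · (21 - 10) · 11 = 60.5.
Change in producer surplus = 60.5 - 612.5 = -552.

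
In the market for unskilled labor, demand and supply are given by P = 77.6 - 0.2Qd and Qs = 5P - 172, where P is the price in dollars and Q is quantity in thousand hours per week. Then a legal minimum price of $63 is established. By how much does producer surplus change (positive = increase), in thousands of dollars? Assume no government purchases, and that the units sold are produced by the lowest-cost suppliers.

388.5

Rearranging demand gives Qd = 388 - 5P. In a free market, 388 - 5P = 5P - 172 gives the equilibrium P* = 56, Q* = 108.
Because the floor (63) lies above the market-clearing price, it is binding.
At P = 63: Qd = 388 - 5·63 = 73 and Qs = 5·63 - 172 = 143.
Producer surplus without the control is ½ · (56 - 34.4) · 108 = 1166.4.
With the floor, 73 units are sold at 63. The supply price at Q = 73 is 49, so PS = ½ · [(63 - 34.4) + (63 - 49)] · 73 = 1554.9.
Change in producer surplus = 1554.9 - 1166.4 = 388.5.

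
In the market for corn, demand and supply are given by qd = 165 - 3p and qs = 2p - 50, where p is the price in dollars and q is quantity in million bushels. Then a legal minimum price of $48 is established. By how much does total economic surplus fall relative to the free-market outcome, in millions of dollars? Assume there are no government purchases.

93.75

In a free market, 165 - 3p = 2p - 50 gives the equilibrium p* = 43, q* = 36.
Since 48 > 43, the floor is binding.
At p = 48: qd = 165 - 3·48 = 21 and qs = 2·48 - 50 = 46.
Quantity traded falls to 21. At q = 21 the demand price is (165 - 21)/3 = 48 and the supply price is (50 + 21)/2 = 35.5.
Deadweight loss = ½ · (48 - 35.5) · (36 - 21) = ½ · 12.5 · 15 = 93.75.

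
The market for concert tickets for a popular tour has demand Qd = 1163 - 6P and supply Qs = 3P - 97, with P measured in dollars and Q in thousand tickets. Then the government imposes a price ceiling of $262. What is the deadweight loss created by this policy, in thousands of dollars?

0

In a free market, 1163 - 6P = 3P - 97 gives the equilibrium P* = 140, Q* = 323.
Since 262 is above P* = 140, the ceiling does not bind and the free-market outcome prevails.
Since the control does not bind, no trades are prevented and deadweight loss is zero.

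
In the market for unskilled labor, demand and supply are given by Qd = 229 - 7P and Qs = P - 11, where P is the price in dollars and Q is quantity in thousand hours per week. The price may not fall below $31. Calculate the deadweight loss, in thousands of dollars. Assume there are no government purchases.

28

Without the control the market clears where 229 - 7P = P - 11, i.e. P* = 30 and Q* = 19.
Because the floor (31) lies above the market-clearing price, it is binding.
At P = 31: Qd = 229 - 7·31 = 12 and Qs = 31 - 11 = 20.
Quantity traded falls to 12. At Q = 12 the demand price is (229 - 12)/7 = 31 and the supply price is 11 + 12 = 23.
Deadweight loss = ½ · (31 - 23) · (19 - 12) = ½ · 8 · 7 = 28.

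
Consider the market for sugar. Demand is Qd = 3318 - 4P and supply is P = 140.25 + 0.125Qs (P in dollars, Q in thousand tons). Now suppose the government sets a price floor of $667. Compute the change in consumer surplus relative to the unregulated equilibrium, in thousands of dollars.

-369468

Rearranging supply gives Qs = 8P - 1122. In a free market, 3318 - 4P = 8P - 1122 gives the equilibrium P* = 370, Q* = 1838.
Because the floor (667) lies above the market-clearing price, it is binding.
At P = 667: Qd = 3318 - 4·667 = 650 and Qs = 8·667 - 1122 = 4214.
Consumer surplus without the control is ½ · (829.5 - 370) · 1838 = 422280.5.
With the floor, consumers buy 650 units at 667, so CS = ½ · (829.5 - 667) · 650 = 52812.5.
Change in consumer surplus = 52812.5 - 422280.5 = -369468.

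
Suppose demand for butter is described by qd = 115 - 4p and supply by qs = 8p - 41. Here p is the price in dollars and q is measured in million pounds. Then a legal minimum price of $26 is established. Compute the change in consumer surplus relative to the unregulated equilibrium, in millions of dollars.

-481

Setting quantity demanded equal to quantity supplied, 115 - 4p = 8p - 41, gives p* = 13 and q* = 63.
Because the floor (26) lies above the market-clearing price, it is binding.
At p = 26: qd = 115 - 4·26 = 11 and qs = 8·26 - 41 = 167.
Consumer surplus without the control is ½ · (28.75 - 13) · 63 = 496.125.
With the floor, consumers buy 11 units at 26, so CS = ½ · (28.75 - 26) · 11 = 15.125.
Change in consumer surplus = 15.125 - 496.125 = -481.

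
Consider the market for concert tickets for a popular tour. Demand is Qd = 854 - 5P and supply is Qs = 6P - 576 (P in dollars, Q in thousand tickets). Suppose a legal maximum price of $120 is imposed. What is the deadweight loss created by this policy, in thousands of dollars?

In a free market, 854 - 5P = 6P - 576 gives the equilibrium P* = 130, Q* = 204.
Since 120 < 130, the ceiling is binding.
At P = 120: Qd = 854 - 5·120 = 254 and Qs = 6·120 - 576 = 144.
Quantity traded falls to 144. At Q = 144 the demand price is (854 - 144)/5 = 142 and the supply price is (576 + 144)/6 = 120.
Deadweight loss = ½ · (142 - 120) · (204 - 144) = ½ · 22 · 60 = 660.

660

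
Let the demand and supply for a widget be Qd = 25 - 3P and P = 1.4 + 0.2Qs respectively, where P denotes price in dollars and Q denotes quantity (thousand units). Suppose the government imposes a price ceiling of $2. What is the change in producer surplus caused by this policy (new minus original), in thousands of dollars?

Rearranging supply gives Qs = 5P - 7. Setting quantity demanded equal to quantity supplied, 25 - 3P = 5P - 7, gives P* = 4 and Q* = 13.
The ceiling of 2 is below the equilibrium price 4, so it binds.
At P = 2: Qd = 25 - 3·2 = 19 and Qs = 5·2 - 7 = 3.
Producer surplus without the control is ½ · (4 - 1.4) · 13 = 16.9.
With the ceiling, producers sell 3 units at 2, so PS = ½ · (2 - 1.4) · 3 = 0.9.
Change in producer surplus = 0.9 - 16.9 = -16.

-16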